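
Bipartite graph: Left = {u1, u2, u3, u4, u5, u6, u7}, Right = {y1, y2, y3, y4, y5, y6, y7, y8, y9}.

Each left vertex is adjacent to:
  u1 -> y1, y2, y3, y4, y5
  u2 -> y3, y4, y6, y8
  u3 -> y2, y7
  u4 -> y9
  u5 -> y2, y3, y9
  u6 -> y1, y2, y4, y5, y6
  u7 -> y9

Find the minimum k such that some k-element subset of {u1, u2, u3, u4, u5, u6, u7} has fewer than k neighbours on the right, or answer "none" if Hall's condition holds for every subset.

2

Take S = {u4, u7}. Its neighbourhood is {y9}, so |N(S)| = 1 < |S| = 2.
No single vertex violates Hall's condition since each has at least one neighbour, so 2 is the minimum.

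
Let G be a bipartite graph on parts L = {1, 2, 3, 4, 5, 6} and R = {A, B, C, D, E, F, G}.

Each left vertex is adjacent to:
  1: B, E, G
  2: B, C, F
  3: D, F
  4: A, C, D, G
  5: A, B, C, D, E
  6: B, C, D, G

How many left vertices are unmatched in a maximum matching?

0

A valid assignment of size 6: 1→E, 2→F, 3→D, 4→G, 5→A, 6→B.
All 6 left vertices are matched, so no larger matching exists.
That matches 6 of the 6, leaving 0 unmatched; no matching can do better.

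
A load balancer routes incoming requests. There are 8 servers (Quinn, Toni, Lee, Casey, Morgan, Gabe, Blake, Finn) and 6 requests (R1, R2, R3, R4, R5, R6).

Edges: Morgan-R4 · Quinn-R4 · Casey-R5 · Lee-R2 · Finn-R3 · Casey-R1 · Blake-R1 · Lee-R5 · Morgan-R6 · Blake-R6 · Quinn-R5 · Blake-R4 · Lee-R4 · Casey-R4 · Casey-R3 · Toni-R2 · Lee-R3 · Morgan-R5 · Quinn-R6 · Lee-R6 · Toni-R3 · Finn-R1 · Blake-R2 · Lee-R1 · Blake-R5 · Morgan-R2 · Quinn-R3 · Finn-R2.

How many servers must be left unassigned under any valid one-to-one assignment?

2

For example, pair Quinn→R4, Toni→R2, Lee→R3, Casey→R1, Morgan→R5, Blake→R6.
The set {Quinn, Toni, Lee, Casey, Morgan, Gabe, Blake, Finn} has only 6 neighbours ({R1, R2, R3, R4, R5, R6}), so by Hall's theorem at most 6 of the 8 servers can be matched.
That matches 6 of the 8, leaving 2 unmatched; no matching can do better.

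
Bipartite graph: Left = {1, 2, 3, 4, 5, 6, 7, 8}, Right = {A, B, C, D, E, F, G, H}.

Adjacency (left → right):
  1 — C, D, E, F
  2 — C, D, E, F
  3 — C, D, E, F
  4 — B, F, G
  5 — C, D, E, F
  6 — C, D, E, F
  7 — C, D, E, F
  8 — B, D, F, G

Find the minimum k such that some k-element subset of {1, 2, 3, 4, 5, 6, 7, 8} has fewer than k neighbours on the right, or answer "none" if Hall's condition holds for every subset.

5

Take S = {1, 2, 3, 5, 6}. Its neighbourhood is {C, D, E, F}, so |N(S)| = 4 < |S| = 5.
Every subset of size less than 5 has at least as many neighbours as members, so 5 is the minimum.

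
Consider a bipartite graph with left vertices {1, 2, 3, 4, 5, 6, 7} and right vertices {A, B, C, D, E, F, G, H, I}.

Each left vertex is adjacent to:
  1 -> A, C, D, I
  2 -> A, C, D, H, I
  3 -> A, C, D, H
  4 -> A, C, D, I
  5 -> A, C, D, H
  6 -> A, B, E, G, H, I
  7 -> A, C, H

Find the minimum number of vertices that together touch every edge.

6

A maximum matching has 6 edges (e.g. 1–I, 2–A, 3–H, 4–D, 5–C, 6–G).
By König's theorem the minimum vertex cover has the same size. One such cover is {6, A, C, D, H, I}.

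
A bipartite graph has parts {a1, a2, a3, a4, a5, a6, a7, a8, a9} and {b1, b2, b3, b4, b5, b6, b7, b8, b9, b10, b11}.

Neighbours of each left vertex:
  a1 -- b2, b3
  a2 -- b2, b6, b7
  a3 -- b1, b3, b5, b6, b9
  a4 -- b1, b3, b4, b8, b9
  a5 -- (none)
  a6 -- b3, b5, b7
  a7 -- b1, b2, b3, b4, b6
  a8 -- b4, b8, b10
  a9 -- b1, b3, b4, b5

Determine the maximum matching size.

One maximum matching: a1-b2, a2-b6, a3-b5, a4-b8, a6-b7, a7-b1, a8-b4, a9-b3.
The set {a5} has only 0 neighbours (∅), so by Hall's theorem at most 8 of the 9 left vertices can be matched.

8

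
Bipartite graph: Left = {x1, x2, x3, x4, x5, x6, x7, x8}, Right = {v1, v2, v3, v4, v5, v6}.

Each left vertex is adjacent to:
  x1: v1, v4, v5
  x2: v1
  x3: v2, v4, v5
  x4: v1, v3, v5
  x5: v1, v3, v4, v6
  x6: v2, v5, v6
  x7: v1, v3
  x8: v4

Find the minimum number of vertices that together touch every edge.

{v1, v2, v3, v4, v5, v6} is a vertex cover of size 6: every edge has an endpoint in this set.
No smaller cover exists because x1–v5, x2–v1, x3–v4, x4–v3, x5–v6, x6–v2 is a matching of size 6, and a cover must include an endpoint of each of these disjoint edges (König's theorem).

6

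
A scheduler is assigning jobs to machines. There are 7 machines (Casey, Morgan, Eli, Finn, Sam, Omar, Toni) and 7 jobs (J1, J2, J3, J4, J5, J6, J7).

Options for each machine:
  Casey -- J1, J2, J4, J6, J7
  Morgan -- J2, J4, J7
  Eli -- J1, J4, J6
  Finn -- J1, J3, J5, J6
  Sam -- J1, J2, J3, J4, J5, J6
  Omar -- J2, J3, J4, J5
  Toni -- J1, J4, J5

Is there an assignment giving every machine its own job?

A valid assignment of size 7: Casey→J6, Morgan→J7, Eli→J4, Finn→J3, Sam→J1, Omar→J2, Toni→J5.
Every machine is matched, so this is a perfect matching.

Yes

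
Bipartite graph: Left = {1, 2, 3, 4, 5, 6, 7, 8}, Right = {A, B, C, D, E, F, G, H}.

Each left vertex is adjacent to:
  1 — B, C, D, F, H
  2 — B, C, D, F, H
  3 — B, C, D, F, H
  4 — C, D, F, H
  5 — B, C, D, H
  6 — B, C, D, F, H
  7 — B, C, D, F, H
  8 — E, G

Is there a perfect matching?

The set {1, 2, 3, 4, 5, 6, 7} has only 5 neighbours ({B, C, D, F, H}), so by Hall's theorem at most 6 of the 8 left vertices can be matched.
Hence no matching covers every left vertex.

No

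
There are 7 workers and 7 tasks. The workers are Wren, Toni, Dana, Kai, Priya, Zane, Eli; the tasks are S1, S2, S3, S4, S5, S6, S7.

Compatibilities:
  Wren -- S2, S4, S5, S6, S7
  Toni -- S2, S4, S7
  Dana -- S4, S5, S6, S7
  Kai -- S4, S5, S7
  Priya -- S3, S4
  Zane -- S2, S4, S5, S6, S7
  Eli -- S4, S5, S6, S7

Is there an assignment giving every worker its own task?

No

The set {Wren, Toni, Dana, Kai, Zane, Eli} has only 5 neighbours ({S2, S4, S5, S6, S7}), so by Hall's theorem at most 6 of the 7 workers can be matched.
Hence no matching covers every worker.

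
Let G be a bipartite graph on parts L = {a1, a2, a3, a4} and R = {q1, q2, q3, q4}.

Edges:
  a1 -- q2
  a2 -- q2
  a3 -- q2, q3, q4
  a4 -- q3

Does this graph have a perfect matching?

No

The set {a1, a2} has only 1 neighbour ({q2}), so by Hall's theorem at most 3 of the 4 left vertices can be matched.
Hence no matching covers every left vertex.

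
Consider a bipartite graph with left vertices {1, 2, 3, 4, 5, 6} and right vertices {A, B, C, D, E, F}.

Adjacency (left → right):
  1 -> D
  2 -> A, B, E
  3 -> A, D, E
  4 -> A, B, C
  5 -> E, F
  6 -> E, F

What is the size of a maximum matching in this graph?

For example, pair 1→D, 2→B, 3→A, 4→C, 5→F, 6→E.
All 6 left vertices are matched, so no larger matching exists.

6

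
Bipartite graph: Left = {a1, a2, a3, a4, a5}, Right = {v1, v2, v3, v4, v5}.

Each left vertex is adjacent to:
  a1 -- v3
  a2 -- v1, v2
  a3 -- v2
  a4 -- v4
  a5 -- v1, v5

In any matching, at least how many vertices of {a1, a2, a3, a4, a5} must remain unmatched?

A valid assignment of size 5: a1–v3, a2–v1, a3–v2, a4–v4, a5–v5.
All 5 left vertices are matched, so no larger matching exists.
That matches 5 of the 5, leaving 0 unmatched; no matching can do better.

0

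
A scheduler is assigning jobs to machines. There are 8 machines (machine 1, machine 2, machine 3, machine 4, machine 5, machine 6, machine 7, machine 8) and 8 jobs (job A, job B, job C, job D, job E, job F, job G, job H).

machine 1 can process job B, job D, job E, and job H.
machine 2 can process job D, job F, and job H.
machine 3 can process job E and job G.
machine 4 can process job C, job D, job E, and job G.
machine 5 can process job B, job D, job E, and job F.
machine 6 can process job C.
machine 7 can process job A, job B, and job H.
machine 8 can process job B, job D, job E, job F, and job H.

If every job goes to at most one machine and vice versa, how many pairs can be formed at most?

For example, pair machine 1-job B, machine 2-job H, machine 3-job G, machine 4-job D, machine 5-job E, machine 6-job C, machine 7-job A, machine 8-job F.
All 8 machines are matched, so no larger matching exists.

8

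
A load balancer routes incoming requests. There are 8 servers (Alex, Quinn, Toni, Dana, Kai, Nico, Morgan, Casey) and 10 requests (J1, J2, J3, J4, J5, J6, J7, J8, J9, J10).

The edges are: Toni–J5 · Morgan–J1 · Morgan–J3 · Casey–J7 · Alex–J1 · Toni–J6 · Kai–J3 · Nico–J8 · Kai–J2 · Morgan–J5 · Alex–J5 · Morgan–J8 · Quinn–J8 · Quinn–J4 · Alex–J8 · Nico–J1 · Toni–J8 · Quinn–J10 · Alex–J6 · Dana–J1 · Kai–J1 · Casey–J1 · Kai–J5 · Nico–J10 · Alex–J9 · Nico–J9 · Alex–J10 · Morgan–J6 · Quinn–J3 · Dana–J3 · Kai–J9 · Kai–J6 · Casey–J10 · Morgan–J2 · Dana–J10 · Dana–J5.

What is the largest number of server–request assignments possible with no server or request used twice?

8

For example, pair Alex→J6, Quinn→J3, Toni→J8, Dana→J5, Kai→J1, Nico→J9, Morgan→J2, Casey→J10.
All 8 servers are matched, so no larger matching exists.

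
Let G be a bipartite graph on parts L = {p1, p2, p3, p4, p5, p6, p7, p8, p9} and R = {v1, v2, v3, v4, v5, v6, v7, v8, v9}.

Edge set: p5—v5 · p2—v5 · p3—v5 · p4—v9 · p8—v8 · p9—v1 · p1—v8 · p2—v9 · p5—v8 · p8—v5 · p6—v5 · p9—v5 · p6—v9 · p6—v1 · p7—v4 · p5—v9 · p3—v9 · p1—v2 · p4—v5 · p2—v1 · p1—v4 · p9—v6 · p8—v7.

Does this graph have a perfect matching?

No

The set {p2, p3, p4, p6} has only 3 neighbours ({v1, v5, v9}), so by Hall's theorem at most 8 of the 9 left vertices can be matched.
Hence no matching covers every left vertex.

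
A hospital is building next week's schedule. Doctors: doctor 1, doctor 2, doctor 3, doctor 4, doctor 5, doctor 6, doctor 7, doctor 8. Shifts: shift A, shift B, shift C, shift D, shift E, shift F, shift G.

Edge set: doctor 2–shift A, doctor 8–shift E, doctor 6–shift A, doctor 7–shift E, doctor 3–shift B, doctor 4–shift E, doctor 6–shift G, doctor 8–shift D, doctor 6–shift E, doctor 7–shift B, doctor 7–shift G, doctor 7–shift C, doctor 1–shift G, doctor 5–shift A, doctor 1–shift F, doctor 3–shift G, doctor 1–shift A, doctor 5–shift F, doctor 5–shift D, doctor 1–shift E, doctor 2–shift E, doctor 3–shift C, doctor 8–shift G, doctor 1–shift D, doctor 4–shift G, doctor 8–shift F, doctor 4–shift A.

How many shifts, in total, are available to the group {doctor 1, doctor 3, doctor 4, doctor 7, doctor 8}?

The union of neighbours of {doctor 1, doctor 3, doctor 4, doctor 7, doctor 8} is {shift A, shift B, shift C, shift D, shift E, shift F, shift G}, which has 7 elements.
Since |N(S)| = 7 ≥ |S| = 5, Hall's condition holds for this subset.

7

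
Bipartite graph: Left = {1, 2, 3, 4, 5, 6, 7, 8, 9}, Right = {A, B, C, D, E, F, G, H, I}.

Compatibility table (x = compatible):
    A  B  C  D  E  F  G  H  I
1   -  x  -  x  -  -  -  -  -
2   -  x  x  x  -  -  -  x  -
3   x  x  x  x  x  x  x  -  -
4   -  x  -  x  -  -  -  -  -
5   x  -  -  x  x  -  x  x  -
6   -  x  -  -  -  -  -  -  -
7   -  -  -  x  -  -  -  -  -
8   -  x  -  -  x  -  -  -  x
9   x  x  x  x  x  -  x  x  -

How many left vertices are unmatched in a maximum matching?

A valid assignment of size 7: 1–D, 2–C, 3–E, 4–B, 5–A, 8–I, 9–G.
The set {1, 4, 6, 7} has only 2 neighbours ({B, D}), so by Hall's theorem at most 7 of the 9 left vertices can be matched.
That matches 7 of the 9, leaving 2 unmatched; no matching can do better.

2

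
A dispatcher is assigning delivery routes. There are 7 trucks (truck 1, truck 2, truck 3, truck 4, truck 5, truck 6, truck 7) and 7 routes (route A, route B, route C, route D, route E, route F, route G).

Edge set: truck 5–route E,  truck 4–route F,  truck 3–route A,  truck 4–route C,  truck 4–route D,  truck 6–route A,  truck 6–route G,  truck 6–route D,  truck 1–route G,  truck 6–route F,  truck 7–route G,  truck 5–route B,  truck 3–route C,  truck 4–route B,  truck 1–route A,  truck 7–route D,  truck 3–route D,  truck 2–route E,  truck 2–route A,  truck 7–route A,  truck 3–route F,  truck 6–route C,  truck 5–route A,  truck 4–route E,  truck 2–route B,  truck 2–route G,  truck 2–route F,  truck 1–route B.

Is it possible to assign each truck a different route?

Yes

A valid assignment of size 7: truck 1–route A, truck 2–route F, truck 3–route C, truck 4–route E, truck 5–route B, truck 6–route D, truck 7–route G.
Every truck is matched, so this is a perfect matching.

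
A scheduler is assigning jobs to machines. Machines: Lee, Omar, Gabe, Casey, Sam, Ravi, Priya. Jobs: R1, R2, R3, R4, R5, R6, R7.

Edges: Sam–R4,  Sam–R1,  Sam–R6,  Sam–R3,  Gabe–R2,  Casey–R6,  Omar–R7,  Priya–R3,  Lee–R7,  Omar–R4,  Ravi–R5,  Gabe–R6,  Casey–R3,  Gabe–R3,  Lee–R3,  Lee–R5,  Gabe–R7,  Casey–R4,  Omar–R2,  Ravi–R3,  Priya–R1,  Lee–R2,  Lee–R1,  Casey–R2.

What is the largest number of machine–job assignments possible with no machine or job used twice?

A valid assignment of size 7: Lee-R1, Omar-R4, Gabe-R7, Casey-R2, Sam-R6, Ravi-R5, Priya-R3.
This saturates every machine, so 7 is the maximum.

7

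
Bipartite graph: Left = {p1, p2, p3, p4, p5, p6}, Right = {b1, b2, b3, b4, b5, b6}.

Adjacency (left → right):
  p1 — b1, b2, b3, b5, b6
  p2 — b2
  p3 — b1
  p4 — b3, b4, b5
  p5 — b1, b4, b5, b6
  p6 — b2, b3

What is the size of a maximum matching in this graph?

A valid assignment of size 6: p1-b6, p2-b2, p3-b1, p4-b4, p5-b5, p6-b3.
All 6 left vertices are matched, so no larger matching exists.

6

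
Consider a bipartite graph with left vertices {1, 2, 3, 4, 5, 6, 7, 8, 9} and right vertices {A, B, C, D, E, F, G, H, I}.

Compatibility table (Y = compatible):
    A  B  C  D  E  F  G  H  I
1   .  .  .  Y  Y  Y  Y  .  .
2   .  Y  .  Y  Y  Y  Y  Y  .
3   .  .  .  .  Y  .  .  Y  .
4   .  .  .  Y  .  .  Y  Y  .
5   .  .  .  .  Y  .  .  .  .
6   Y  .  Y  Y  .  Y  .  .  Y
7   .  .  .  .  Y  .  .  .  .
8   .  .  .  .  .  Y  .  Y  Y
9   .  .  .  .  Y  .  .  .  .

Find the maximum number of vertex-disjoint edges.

One maximum matching: 1-D, 2-B, 3-H, 4-G, 5-E, 6-A, 8-F.
The set {5, 7, 9} has only 1 neighbour ({E}), so by Hall's theorem at most 7 of the 9 left vertices can be matched.

7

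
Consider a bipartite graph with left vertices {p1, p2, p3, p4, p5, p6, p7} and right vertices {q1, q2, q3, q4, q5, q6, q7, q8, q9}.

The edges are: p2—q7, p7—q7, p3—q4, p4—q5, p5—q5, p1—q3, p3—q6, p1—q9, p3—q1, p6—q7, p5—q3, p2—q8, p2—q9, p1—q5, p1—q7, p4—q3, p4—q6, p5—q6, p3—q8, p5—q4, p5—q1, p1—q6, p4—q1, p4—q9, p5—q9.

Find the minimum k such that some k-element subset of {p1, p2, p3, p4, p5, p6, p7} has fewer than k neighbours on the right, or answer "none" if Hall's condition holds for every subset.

2

Take S = {p6, p7}. Its neighbourhood is {q7}, so |N(S)| = 1 < |S| = 2.
No single vertex violates Hall's condition since each has at least one neighbour, so 2 is the minimum.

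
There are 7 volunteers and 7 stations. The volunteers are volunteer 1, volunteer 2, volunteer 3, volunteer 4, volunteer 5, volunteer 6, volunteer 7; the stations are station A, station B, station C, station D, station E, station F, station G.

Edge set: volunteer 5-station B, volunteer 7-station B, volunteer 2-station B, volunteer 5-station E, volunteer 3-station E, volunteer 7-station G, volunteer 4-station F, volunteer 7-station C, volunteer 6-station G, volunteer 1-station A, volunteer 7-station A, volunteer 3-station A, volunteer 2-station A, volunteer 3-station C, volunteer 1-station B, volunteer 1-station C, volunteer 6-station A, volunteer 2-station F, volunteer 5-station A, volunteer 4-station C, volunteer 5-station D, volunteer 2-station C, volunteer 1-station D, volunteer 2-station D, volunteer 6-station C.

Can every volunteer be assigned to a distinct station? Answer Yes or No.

Yes

A valid assignment of size 7: volunteer 1→station C, volunteer 2→station B, volunteer 3→station E, volunteer 4→station F, volunteer 5→station D, volunteer 6→station G, volunteer 7→station A.
All 7 volunteers are covered.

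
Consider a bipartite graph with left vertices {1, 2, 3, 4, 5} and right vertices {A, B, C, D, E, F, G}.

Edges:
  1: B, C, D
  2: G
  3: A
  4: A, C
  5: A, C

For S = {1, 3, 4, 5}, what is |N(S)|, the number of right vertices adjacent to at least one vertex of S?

The union of neighbours of {1, 3, 4, 5} is {A, B, C, D}, which has 4 elements.
Since |N(S)| = 4 ≥ |S| = 4, Hall's condition holds for this subset.

4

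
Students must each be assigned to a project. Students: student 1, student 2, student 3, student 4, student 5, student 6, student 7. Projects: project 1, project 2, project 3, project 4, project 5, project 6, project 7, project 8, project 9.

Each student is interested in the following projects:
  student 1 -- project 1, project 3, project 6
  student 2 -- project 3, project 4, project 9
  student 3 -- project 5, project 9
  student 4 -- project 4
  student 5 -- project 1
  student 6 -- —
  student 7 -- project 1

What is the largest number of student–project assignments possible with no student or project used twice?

For example, pair student 1-project 3, student 2-project 9, student 3-project 5, student 4-project 4, student 5-project 1.
The set {student 5, student 6, student 7} has only 1 neighbour ({project 1}), so by Hall's theorem at most 5 of the 7 students can be matched.

5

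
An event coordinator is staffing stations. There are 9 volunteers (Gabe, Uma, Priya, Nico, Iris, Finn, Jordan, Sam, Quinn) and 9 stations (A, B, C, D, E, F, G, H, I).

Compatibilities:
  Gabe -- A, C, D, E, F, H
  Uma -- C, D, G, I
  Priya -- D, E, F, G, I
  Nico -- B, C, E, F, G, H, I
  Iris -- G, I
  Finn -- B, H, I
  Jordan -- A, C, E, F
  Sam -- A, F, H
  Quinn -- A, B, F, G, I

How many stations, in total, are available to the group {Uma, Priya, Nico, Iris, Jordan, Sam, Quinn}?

9

The union of neighbours of {Uma, Priya, Nico, Iris, Jordan, Sam, Quinn} is {A, B, C, D, E, F, G, H, I}, which has 9 elements.
Since |N(S)| = 9 ≥ |S| = 7, Hall's condition holds for this subset.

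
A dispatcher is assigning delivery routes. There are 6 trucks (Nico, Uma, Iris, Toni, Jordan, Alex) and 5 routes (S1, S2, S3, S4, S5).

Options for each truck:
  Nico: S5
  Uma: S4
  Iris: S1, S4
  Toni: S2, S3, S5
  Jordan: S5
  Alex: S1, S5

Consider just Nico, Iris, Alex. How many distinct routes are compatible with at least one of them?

The union of neighbours of {Nico, Iris, Alex} is {S1, S4, S5}, which has 3 elements.
Since |N(S)| = 3 ≥ |S| = 3, Hall's condition holds for this subset.

3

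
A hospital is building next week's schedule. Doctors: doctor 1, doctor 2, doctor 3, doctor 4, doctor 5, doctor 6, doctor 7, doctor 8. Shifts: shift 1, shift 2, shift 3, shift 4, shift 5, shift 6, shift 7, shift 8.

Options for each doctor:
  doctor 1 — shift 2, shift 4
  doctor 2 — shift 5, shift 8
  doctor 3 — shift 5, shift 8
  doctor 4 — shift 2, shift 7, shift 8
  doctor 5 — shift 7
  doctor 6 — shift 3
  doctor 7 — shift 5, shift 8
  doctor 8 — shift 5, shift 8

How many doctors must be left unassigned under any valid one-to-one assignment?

2

A valid assignment of size 6: doctor 1–shift 4, doctor 2–shift 8, doctor 3–shift 5, doctor 4–shift 2, doctor 5–shift 7, doctor 6–shift 3.
The set {doctor 2, doctor 3, doctor 7, doctor 8} has only 2 neighbours ({shift 5, shift 8}), so by Hall's theorem at most 6 of the 8 doctors can be matched.
That matches 6 of the 8, leaving 2 unmatched; no matching can do better.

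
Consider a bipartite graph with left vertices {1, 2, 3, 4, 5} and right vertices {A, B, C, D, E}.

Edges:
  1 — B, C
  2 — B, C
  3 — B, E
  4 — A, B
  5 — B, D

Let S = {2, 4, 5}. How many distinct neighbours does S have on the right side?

4

The union of neighbours of {2, 4, 5} is {A, B, C, D}, which has 4 elements.
Since |N(S)| = 4 ≥ |S| = 3, Hall's condition holds for this subset.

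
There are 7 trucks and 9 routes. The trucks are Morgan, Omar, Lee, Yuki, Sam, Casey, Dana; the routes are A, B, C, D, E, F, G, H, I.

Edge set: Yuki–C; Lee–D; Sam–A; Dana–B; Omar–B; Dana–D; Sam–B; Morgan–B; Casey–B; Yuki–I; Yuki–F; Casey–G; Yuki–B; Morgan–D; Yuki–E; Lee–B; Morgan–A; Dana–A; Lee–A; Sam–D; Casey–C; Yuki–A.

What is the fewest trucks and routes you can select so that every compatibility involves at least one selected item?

{Yuki, Casey, A, B, D} is a vertex cover of size 5: every edge has an endpoint in this set.
No smaller cover exists because Morgan–A, Omar–B, Lee–D, Yuki–E, Casey–C is a matching of size 5, and a cover must include an endpoint of each of these disjoint edges (König's theorem).

5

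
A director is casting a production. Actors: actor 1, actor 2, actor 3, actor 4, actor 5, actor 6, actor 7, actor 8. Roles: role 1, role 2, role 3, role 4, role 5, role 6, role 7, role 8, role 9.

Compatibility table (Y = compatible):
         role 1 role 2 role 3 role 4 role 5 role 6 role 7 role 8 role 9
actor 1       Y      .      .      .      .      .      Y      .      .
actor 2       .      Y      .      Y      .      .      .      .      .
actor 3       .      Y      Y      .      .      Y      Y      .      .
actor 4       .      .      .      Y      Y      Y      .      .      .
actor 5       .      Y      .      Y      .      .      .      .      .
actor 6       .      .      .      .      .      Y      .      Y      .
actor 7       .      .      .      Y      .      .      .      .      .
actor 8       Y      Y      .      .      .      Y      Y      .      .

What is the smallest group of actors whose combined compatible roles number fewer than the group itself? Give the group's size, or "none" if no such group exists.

3

Take S = {actor 2, actor 5, actor 7}. Its neighbourhood is {role 2, role 4}, so |N(S)| = 2 < |S| = 3.
Every subset of size less than 3 has at least as many neighbours as members, so 3 is the minimum.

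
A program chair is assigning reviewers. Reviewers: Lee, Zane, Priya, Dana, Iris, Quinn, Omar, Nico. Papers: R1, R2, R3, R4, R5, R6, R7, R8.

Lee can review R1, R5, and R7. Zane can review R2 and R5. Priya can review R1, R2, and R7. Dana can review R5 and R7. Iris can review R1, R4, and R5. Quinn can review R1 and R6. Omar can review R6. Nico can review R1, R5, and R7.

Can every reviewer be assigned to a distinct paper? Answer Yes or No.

The set {Lee, Zane, Priya, Dana, Quinn, Omar, Nico} has only 5 neighbours ({R1, R2, R5, R6, R7}), so by Hall's theorem at most 6 of the 8 reviewers can be matched.
Hence no matching covers every reviewer.

No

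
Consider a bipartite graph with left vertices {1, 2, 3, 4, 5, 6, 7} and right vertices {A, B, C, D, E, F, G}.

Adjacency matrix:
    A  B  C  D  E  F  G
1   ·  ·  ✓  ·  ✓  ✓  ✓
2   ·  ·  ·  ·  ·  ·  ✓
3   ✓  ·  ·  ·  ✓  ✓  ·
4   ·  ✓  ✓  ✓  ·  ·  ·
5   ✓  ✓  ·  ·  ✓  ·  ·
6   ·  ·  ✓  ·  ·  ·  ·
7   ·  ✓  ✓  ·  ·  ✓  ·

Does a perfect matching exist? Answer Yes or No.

Yes

A valid assignment of size 7: 1→F, 2→G, 3→A, 4→D, 5→E, 6→C, 7→B.
All 7 left vertices are covered.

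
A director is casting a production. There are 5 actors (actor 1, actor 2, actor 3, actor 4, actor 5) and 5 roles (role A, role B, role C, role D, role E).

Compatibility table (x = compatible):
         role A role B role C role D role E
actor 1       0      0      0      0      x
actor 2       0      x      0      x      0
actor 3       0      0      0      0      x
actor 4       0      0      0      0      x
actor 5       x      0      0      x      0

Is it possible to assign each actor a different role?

No

The set {actor 1, actor 3, actor 4} has only 1 neighbour ({role E}), so by Hall's theorem at most 3 of the 5 actors can be matched.
Hence no matching covers every actor.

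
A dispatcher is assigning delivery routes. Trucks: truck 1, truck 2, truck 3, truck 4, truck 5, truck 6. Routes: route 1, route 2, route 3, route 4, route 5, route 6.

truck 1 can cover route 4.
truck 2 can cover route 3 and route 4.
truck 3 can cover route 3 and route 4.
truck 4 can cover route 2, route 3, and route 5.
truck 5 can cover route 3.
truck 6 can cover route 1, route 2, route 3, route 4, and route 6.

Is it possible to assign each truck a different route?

The set {truck 1, truck 2, truck 3, truck 5} has only 2 neighbours ({route 3, route 4}), so by Hall's theorem at most 4 of the 6 trucks can be matched.
Hence no matching covers every truck.

No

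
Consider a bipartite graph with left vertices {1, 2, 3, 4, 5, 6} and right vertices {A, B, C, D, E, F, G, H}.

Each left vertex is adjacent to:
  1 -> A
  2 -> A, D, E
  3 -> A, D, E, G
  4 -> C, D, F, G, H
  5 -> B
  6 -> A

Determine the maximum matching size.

5

One maximum matching: 1–A, 2–D, 3–E, 4–G, 5–B.
The set {1, 6} has only 1 neighbour ({A}), so by Hall's theorem at most 5 of the 6 left vertices can be matched.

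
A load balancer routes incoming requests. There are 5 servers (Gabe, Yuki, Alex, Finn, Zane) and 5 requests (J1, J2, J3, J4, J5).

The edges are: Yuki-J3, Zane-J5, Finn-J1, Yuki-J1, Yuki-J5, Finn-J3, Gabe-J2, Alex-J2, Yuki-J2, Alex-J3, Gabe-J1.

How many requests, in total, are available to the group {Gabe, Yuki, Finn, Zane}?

The union of neighbours of {Gabe, Yuki, Finn, Zane} is {J1, J2, J3, J5}, which has 4 elements.
Since |N(S)| = 4 ≥ |S| = 4, Hall's condition holds for this subset.

4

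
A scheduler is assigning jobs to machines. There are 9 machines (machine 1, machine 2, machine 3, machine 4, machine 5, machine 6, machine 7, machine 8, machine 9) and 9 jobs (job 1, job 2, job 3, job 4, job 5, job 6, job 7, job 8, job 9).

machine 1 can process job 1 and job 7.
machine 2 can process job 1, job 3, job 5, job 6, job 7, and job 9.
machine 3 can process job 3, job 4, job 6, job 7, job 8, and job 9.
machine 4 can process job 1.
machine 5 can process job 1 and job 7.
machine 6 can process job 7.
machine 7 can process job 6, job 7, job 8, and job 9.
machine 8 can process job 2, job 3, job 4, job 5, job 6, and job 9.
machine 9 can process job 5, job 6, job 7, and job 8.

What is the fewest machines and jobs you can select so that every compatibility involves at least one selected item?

A maximum matching has 7 edges (e.g. machine 1–job 7, machine 2–job 3, machine 3–job 4, machine 4–job 1, machine 7–job 9, machine 8–job 5, machine 9–job 6).
By König's theorem the minimum vertex cover has the same size. One such cover is {machine 2, machine 3, machine 7, machine 8, machine 9, job 1, job 7}.

7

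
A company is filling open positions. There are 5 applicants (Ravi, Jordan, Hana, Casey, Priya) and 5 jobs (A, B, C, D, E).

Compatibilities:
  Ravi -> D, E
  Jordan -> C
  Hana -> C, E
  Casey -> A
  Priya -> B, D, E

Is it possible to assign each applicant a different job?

A valid assignment of size 5: Ravi→D, Jordan→C, Hana→E, Casey→A, Priya→B.
All 5 applicants are covered.

Yes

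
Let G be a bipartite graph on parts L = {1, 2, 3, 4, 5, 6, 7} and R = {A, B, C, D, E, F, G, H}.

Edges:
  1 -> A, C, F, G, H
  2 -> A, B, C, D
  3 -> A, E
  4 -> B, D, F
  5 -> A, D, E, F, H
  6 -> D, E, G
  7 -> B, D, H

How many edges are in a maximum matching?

One maximum matching: 1→G, 2→C, 3→A, 4→F, 5→H, 6→E, 7→B.
All 7 left vertices are matched, so no larger matching exists.

7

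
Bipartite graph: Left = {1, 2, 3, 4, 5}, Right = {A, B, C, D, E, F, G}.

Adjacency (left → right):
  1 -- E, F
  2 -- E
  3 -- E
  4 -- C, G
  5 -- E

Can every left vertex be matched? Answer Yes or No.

No

The set {2, 3, 5} has only 1 neighbour ({E}), so by Hall's theorem at most 3 of the 5 left vertices can be matched.
Hence no matching covers every left vertex.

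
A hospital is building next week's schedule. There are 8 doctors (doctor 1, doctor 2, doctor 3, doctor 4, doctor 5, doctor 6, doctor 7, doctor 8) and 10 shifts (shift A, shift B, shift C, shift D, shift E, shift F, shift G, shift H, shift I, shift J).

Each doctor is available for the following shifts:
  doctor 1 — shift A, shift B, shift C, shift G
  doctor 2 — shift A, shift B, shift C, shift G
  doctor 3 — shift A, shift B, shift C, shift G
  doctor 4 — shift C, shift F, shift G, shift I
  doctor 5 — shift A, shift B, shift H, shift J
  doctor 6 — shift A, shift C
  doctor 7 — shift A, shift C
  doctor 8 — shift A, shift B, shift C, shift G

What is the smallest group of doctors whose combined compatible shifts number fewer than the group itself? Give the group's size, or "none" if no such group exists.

Take S = {doctor 1, doctor 2, doctor 3, doctor 6, doctor 7}. Its neighbourhood is {shift A, shift B, shift C, shift G}, so |N(S)| = 4 < |S| = 5.
Every subset of size less than 5 has at least as many neighbours as members, so 5 is the minimum.

5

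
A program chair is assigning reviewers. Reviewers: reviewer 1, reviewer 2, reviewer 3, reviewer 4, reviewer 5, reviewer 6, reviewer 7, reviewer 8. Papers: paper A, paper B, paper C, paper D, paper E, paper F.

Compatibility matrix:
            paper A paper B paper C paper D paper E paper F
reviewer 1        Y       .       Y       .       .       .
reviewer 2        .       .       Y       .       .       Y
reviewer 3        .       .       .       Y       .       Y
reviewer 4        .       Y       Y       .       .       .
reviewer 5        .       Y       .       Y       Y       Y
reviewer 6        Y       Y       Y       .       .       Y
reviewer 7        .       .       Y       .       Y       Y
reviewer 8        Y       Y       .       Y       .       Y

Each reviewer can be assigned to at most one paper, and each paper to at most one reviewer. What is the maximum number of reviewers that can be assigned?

6

A valid assignment of size 6: reviewer 1→paper A, reviewer 2→paper F, reviewer 3→paper D, reviewer 4→paper B, reviewer 5→paper E, reviewer 6→paper C.
The set {reviewer 1, reviewer 2, reviewer 3, reviewer 4, reviewer 5, reviewer 6, reviewer 7, reviewer 8} has only 6 neighbours ({paper A, paper B, paper C, paper D, paper E, paper F}), so by Hall's theorem at most 6 of the 8 reviewers can be matched.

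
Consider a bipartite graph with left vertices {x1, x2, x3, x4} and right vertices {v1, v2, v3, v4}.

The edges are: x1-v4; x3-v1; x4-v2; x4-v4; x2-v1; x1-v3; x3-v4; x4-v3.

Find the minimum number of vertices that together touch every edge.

A maximum matching has 4 edges (e.g. x1–v3, x2–v1, x3–v4, x4–v2).
By König's theorem the minimum vertex cover has the same size. One such cover is {x1, x2, x3, x4}.

4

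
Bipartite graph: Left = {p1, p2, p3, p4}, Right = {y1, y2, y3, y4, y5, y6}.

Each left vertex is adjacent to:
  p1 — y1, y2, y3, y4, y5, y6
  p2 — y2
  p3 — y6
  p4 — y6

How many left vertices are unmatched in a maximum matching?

For example, pair p1-y4, p2-y2, p3-y6.
The set {p3, p4} has only 1 neighbour ({y6}), so by Hall's theorem at most 3 of the 4 left vertices can be matched.
That matches 3 of the 4, leaving 1 unmatched; no matching can do better.

1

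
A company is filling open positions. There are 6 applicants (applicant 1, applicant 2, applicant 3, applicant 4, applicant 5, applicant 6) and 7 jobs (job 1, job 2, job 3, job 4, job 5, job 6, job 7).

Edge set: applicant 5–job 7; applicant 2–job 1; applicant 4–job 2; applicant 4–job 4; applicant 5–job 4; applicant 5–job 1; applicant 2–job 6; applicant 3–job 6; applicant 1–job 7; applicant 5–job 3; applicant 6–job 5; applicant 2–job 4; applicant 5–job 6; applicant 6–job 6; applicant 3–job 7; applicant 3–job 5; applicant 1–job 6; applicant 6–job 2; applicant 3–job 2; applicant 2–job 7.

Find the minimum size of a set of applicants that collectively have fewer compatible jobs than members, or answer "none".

A matching saturating every applicant exists, for instance applicant 1→job 7, applicant 2→job 1, applicant 3→job 6, applicant 4→job 4, applicant 5→job 3, applicant 6→job 2.
By Hall's marriage theorem, this means |N(S)| ≥ |S| for every subset S, so no violating subset exists.

none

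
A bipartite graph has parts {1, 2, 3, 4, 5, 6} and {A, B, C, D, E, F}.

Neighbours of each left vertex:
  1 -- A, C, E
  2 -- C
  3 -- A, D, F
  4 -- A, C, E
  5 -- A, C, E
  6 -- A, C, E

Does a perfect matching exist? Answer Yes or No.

No

The set {1, 2, 4, 5, 6} has only 3 neighbours ({A, C, E}), so by Hall's theorem at most 4 of the 6 left vertices can be matched.
Hence no matching covers every left vertex.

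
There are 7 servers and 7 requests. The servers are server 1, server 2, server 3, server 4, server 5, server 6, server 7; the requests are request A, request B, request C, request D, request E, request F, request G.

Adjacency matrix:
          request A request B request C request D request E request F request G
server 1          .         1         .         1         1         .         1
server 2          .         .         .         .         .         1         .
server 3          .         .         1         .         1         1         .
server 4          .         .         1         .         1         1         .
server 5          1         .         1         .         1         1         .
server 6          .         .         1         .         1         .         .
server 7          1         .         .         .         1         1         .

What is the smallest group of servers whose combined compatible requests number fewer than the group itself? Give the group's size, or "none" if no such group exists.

4

Take S = {server 2, server 3, server 4, server 6}. Its neighbourhood is {request C, request E, request F}, so |N(S)| = 3 < |S| = 4.
Every subset of size less than 4 has at least as many neighbours as members, so 4 is the minimum.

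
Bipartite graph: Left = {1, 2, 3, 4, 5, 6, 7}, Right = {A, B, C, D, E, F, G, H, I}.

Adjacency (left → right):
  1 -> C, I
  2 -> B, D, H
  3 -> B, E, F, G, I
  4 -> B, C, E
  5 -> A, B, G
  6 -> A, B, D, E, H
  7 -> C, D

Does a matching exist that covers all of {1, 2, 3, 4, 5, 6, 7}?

One maximum matching: 1-I, 2-D, 3-G, 4-E, 5-B, 6-A, 7-C.
All 7 left vertices are covered.

Yes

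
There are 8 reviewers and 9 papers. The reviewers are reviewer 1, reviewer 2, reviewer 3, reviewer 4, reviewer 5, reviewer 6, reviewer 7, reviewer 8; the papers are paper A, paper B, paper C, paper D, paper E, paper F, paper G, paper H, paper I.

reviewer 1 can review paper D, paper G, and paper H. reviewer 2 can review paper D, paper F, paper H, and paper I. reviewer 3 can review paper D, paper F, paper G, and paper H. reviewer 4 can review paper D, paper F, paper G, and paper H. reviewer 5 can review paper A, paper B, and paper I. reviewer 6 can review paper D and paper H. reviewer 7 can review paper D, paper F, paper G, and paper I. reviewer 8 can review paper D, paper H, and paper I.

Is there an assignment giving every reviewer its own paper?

No

The set {reviewer 1, reviewer 2, reviewer 3, reviewer 4, reviewer 6, reviewer 7, reviewer 8} has only 5 neighbours ({paper D, paper F, paper G, paper H, paper I}), so by Hall's theorem at most 6 of the 8 reviewers can be matched.
Hence no matching covers every reviewer.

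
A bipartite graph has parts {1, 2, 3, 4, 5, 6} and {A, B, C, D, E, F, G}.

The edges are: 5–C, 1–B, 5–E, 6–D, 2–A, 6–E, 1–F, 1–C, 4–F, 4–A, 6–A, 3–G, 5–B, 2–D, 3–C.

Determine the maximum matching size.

For example, pair 1–F, 2–D, 3–C, 4–A, 5–B, 6–E.
This saturates every left vertex, so 6 is the maximum.

6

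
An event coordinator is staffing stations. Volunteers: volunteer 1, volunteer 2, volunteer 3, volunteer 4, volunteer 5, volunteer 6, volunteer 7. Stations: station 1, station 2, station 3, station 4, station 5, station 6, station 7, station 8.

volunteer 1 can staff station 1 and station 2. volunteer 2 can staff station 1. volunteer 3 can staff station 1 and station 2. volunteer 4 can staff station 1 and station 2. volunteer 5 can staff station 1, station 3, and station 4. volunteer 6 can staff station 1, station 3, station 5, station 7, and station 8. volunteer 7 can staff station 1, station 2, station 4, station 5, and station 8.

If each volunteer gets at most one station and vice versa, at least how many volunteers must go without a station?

For example, pair volunteer 1–station 2, volunteer 2–station 1, volunteer 5–station 3, volunteer 6–station 7, volunteer 7–station 8.
The set {volunteer 1, volunteer 2, volunteer 3, volunteer 4} has only 2 neighbours ({station 1, station 2}), so by Hall's theorem at most 5 of the 7 volunteers can be matched.
That matches 5 of the 7, leaving 2 unmatched; no matching can do better.

2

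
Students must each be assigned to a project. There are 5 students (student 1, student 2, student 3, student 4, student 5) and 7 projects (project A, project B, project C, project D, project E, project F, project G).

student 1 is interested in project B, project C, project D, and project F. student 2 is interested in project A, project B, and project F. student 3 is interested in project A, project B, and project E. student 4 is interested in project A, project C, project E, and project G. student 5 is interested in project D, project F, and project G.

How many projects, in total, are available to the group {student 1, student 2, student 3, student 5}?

The union of neighbours of {student 1, student 2, student 3, student 5} is {project A, project B, project C, project D, project E, project F, project G}, which has 7 elements.
Since |N(S)| = 7 ≥ |S| = 4, Hall's condition holds for this subset.

7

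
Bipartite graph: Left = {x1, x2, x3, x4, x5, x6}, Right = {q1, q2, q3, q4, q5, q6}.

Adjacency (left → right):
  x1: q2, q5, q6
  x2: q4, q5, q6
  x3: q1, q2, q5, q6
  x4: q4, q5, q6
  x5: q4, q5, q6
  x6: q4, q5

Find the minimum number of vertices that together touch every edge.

The 5 edges x1–q2, x2–q4, x3–q1, x4–q5, x5–q6 form a matching, so any vertex cover needs at least 5 vertices (one per matched edge).
Conversely {x1, x3, q4, q5, q6} meets every edge and has exactly 5 vertices, so 5 is optimal.

5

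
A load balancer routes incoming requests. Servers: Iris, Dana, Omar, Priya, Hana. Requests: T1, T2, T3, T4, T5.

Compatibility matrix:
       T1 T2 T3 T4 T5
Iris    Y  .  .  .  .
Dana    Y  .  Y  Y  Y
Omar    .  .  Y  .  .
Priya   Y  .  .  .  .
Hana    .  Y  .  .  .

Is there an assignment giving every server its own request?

No

The set {Iris, Priya} has only 1 neighbour ({T1}), so by Hall's theorem at most 4 of the 5 servers can be matched.
Hence no matching covers every server.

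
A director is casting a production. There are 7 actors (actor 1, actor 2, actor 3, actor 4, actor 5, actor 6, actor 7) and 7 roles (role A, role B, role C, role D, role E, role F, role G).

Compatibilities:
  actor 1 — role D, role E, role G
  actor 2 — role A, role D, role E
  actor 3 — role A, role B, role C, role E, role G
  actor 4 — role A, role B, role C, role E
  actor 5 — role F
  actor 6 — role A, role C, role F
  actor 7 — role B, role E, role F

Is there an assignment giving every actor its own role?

For example, pair actor 1–role G, actor 2–role D, actor 3–role C, actor 4–role B, actor 5–role F, actor 6–role A, actor 7–role E.
All 7 actors are covered.

Yes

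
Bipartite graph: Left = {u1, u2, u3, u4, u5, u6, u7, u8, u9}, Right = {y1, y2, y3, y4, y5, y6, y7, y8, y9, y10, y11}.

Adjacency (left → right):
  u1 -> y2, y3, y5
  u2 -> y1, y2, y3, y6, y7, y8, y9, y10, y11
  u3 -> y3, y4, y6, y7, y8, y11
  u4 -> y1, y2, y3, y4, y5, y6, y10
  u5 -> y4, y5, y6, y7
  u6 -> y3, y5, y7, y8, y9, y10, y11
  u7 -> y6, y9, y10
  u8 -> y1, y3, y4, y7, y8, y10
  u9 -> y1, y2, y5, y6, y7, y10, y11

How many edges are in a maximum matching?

A valid assignment of size 9: u1→y2, u2→y11, u3→y6, u4→y4, u5→y5, u6→y10, u7→y9, u8→y3, u9→y7.
All 9 left vertices are matched, so no larger matching exists.

9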